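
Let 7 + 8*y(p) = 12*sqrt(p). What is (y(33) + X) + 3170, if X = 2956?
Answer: 49001/8 + 3*sqrt(33)/2 ≈ 6133.7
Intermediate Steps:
y(p) = -7/8 + 3*sqrt(p)/2 (y(p) = -7/8 + (12*sqrt(p))/8 = -7/8 + 3*sqrt(p)/2)
(y(33) + X) + 3170 = ((-7/8 + 3*sqrt(33)/2) + 2956) + 3170 = (23641/8 + 3*sqrt(33)/2) + 3170 = 49001/8 + 3*sqrt(33)/2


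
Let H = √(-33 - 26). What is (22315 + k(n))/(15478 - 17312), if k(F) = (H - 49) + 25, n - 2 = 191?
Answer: -22291/1834 - I*√59/1834 ≈ -12.154 - 0.0041882*I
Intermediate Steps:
n = 193 (n = 2 + 191 = 193)
H = I*√59 (H = √(-59) = I*√59 ≈ 7.6811*I)
k(F) = -24 + I*√59 (k(F) = (I*√59 - 49) + 25 = (-49 + I*√59) + 25 = -24 + I*√59)
(22315 + k(n))/(15478 - 17312) = (22315 + (-24 + I*√59))/(15478 - 17312) = (22291 + I*√59)/(-1834) = (22291 + I*√59)*(-1/1834) = -22291/1834 - I*√59/1834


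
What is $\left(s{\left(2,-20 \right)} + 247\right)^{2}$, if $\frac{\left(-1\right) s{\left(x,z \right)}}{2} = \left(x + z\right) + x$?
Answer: $77841$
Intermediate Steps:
$s{\left(x,z \right)} = - 4 x - 2 z$ ($s{\left(x,z \right)} = - 2 \left(\left(x + z\right) + x\right) = - 2 \left(z + 2 x\right) = - 4 x - 2 z$)
$\left(s{\left(2,-20 \right)} + 247\right)^{2} = \left(\left(\left(-4\right) 2 - -40\right) + 247\right)^{2} = \left(\left(-8 + 40\right) + 247\right)^{2} = \left(32 + 247\right)^{2} = 279^{2} = 77841$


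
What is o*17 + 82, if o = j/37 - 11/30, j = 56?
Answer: 112661/1110 ≈ 101.50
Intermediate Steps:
o = 1273/1110 (o = 56/37 - 11/30 = 1273/1110 ≈ 1.1468)
o*17 + 82 = (1273/1110)*17 + 82 = 21641/1110 + 82 = 112661/1110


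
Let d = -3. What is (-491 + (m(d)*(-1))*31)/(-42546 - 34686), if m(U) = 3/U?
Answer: 115/19308 ≈ 0.0059561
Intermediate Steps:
(-491 + (m(d)*(-1))*31)/(-42546 - 34686) = (-491 + ((3/(-3))*(-1))*31)/(-42546 - 34686) = (-491 + ((3*(-1/3))*(-1))*31)/(-77232) = (-491 - 1*(-1)*31)*(-1/77232) = (-491 + 1*31)*(-1/77232) = (-491 + 31)*(-1/77232) = -460*(-1/77232) = 115/19308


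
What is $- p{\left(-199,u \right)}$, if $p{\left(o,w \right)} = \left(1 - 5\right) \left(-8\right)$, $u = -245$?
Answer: $-32$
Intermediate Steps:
$p{\left(o,w \right)} = 32$ ($p{\left(o,w \right)} = \left(-4\right) \left(-8\right) = 32$)
$- p{\left(-199,u \right)} = \left(-1\right) 32 = -32$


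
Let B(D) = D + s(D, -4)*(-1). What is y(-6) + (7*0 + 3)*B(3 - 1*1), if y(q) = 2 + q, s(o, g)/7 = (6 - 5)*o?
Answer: -40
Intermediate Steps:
s(o, g) = 7*o (s(o, g) = 7*((6 - 5)*o) = 7*(1*o) = 7*o)
B(D) = -6*D (B(D) = D + (7*D)*(-1) = D - 7*D = -6*D)
y(-6) + (7*0 + 3)*B(3 - 1*1) = (2 - 6) + (7*0 + 3)*(-6*(3 - 1*1)) = -4 + (0 + 3)*(-6*(3 - 1)) = -4 + 3*(-6*2) = -4 + 3*(-12) = -4 - 36 = -40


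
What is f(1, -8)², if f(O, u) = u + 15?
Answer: 49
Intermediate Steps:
f(O, u) = 15 + u
f(1, -8)² = (15 - 8)² = 7² = 49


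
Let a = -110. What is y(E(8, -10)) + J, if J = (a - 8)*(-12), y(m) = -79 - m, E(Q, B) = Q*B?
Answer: 1417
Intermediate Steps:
E(Q, B) = B*Q
J = 1416 (J = (-110 - 8)*(-12) = -118*(-12) = 1416)
y(E(8, -10)) + J = (-79 - (-10)*8) + 1416 = (-79 - 1*(-80)) + 1416 = (-79 + 80) + 1416 = 1 + 1416 = 1417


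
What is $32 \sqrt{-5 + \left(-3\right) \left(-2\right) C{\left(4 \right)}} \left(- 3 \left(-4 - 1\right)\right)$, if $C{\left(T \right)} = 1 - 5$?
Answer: $480 i \sqrt{29} \approx 2584.9 i$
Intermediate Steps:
$C{\left(T \right)} = -4$
$32 \sqrt{-5 + \left(-3\right) \left(-2\right) C{\left(4 \right)}} \left(- 3 \left(-4 - 1\right)\right) = 32 \sqrt{-5 + \left(-3\right) \left(-2\right) \left(-4\right)} \left(- 3 \left(-4 - 1\right)\right) = 32 \sqrt{-5 + 6 \left(-4\right)} \left(\left(-3\right) \left(-5\right)\right) = 32 \sqrt{-5 - 24} \cdot 15 = 32 \sqrt{-29} \cdot 15 = 32 i \sqrt{29} \cdot 15 = 480 i \sqrt{29}$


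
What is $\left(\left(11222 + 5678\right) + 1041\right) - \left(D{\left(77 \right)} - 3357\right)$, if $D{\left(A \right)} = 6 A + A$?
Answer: $20759$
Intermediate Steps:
$D{\left(A \right)} = 7 A$
$\left(\left(11222 + 5678\right) + 1041\right) - \left(D{\left(77 \right)} - 3357\right) = \left(\left(11222 + 5678\right) + 1041\right) - \left(7 \cdot 77 - 3357\right) = \left(16900 + 1041\right) - \left(539 - 3357\right) = 17941 - -2818 = 17941 + 2818 = 20759$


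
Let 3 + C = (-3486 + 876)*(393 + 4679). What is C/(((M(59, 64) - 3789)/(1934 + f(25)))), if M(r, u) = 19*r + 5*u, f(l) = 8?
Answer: 12854023233/1174 ≈ 1.0949e+7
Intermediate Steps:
M(r, u) = 5*u + 19*r
C = -13237923 (C = -3 + (-3486 + 876)*(393 + 4679) = -3 - 2610*5072 = -3 - 13237920 = -13237923)
C/(((M(59, 64) - 3789)/(1934 + f(25)))) = -13237923*(1934 + 8)/((5*64 + 19*59) - 3789) = -13237923*1942/((320 + 1121) - 3789) = -13237923*1942/(1441 - 3789) = -13237923/((-2348*1/1942)) = -13237923/(-1174/971) = -13237923*(-971/1174) = 12854023233/1174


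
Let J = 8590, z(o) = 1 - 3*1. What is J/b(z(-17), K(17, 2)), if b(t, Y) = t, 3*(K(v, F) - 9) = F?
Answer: -4295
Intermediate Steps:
z(o) = -2 (z(o) = 1 - 3 = -2)
K(v, F) = 9 + F/3
J/b(z(-17), K(17, 2)) = 8590/(-2) = 8590*(-1/2) = -4295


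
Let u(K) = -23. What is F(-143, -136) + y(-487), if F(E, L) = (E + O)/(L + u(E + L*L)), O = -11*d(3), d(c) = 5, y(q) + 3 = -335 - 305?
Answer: -34013/53 ≈ -641.75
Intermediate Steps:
y(q) = -643 (y(q) = -3 + (-335 - 305) = -3 - 640 = -643)
O = -55 (O = -11*5 = -55)
F(E, L) = (-55 + E)/(-23 + L) (F(E, L) = (E - 55)/(L - 23) = (-55 + E)/(-23 + L))
F(-143, -136) + y(-487) = (-55 - 143)/(-23 - 136) - 643 = -198/(-159) - 643 = -1/159*(-198) - 643 = 66/53 - 643 = -34013/53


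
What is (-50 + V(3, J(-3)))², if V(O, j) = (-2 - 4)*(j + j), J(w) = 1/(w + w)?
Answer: 2304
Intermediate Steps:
J(w) = 1/(2*w)
V(O, j) = -12*j
(-50 + V(3, J(-3)))² = (-50 - 6/(-3))² = (-50 - 6*(-1)/3)² = (-50 - 12*(-⅙))² = (-50 + 2)² = (-48)² = 2304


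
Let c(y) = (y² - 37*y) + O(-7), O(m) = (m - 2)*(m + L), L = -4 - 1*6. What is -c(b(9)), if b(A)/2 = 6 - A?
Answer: -411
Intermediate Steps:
L = -10 (L = -4 - 6 = -10)
O(m) = (-10 + m)*(-2 + m) (O(m) = (m - 2)*(m - 10) = (-2 + m)*(-10 + m) = (-10 + m)*(-2 + m))
b(A) = 12 - 2*A (b(A) = 2*(6 - A) = 12 - 2*A)
c(y) = 153 + y² - 37*y (c(y) = (y² - 37*y) + (20 + (-7)² - 12*(-7)) = (y² - 37*y) + (20 + 49 + 84) = (y² - 37*y) + 153 = 153 + y² - 37*y)
-c(b(9)) = -(153 + (12 - 2*9)² - 37*(12 - 2*9)) = -(153 + (12 - 18)² - 37*(12 - 18)) = -(153 + (-6)² - 37*(-6)) = -(153 + 36 + 222) = -1*411 = -411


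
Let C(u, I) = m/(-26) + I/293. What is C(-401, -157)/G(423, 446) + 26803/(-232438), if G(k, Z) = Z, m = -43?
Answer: -44543474419/394868928532 ≈ -0.11281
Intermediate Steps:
C(u, I) = 43/26 + I/293 (C(u, I) = -43/(-26) + I/293 = -43*(-1/26) + I*(1/293) = 43/26 + I/293)
C(-401, -157)/G(423, 446) + 26803/(-232438) = (43/26 + (1/293)*(-157))/446 + 26803/(-232438) = (43/26 - 157/293)*(1/446) + 26803*(-1/232438) = (8517/7618)*(1/446) - 26803/232438 = 8517/3397628 - 26803/232438 = -44543474419/394868928532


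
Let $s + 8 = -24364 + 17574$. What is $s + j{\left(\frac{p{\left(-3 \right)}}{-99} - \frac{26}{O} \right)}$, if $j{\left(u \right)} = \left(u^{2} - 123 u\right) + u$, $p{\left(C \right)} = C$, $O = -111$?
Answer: $- \frac{10182747515}{1490841} \approx -6830.2$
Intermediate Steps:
$s = -6798$ ($s = -8 + \left(-24364 + 17574\right) = -8 - 6790 = -6798$)
$j{\left(u \right)} = u^{2} - 122 u$
$s + j{\left(\frac{p{\left(-3 \right)}}{-99} - \frac{26}{O} \right)} = -6798 + \left(- \frac{3}{-99} - \frac{26}{-111}\right) \left(-122 - \left(- \frac{26}{111} - \frac{1}{33}\right)\right) = -6798 + \left(\left(-3\right) \left(- \frac{1}{99}\right) - - \frac{26}{111}\right) \left(-122 - - \frac{323}{1221}\right) = -6798 + \left(\frac{1}{33} + \frac{26}{111}\right) \left(-122 + \left(\frac{1}{33} + \frac{26}{111}\right)\right) = -6798 + \frac{323 \left(-122 + \frac{323}{1221}\right)}{1221} = -6798 + \frac{323}{1221} \left(- \frac{148639}{1221}\right) = -6798 - \frac{48010397}{1490841} = - \frac{10182747515}{1490841}$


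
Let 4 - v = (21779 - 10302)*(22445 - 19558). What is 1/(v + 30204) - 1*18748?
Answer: -620631748469/33103891 ≈ -18748.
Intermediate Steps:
v = -33134095 (v = 4 - (21779 - 10302)*(22445 - 19558) = 4 - 11477*2887 = 4 - 1*33134099 = 4 - 33134099 = -33134095)
1/(v + 30204) - 1*18748 = 1/(-33134095 + 30204) - 1*18748 = 1/(-33103891) - 18748 = -1/33103891 - 18748 = -620631748469/33103891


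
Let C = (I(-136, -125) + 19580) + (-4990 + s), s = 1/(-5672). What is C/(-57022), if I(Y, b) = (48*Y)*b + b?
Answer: -4710397479/323428784 ≈ -14.564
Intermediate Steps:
s = -1/5672 ≈ -0.00017630
I(Y, b) = b + 48*Y*b (I(Y, b) = 48*Y*b + b = b + 48*Y*b)
C = 4710397479/5672 (C = (-125*(1 + 48*(-136)) + 19580) + (-4990 - 1/5672) = (-125*(1 - 6528) + 19580) - 28303281/5672 = (-125*(-6527) + 19580) - 28303281/5672 = (815875 + 19580) - 28303281/5672 = 835455 - 28303281/5672 = 4710397479/5672 ≈ 8.3047e+5)
C/(-57022) = (4710397479/5672)/(-57022) = (4710397479/5672)*(-1/57022) = -4710397479/323428784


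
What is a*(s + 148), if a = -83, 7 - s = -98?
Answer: -20999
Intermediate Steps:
s = 105 (s = 7 - 1*(-98) = 7 + 98 = 105)
a*(s + 148) = -83*(105 + 148) = -83*253 = -20999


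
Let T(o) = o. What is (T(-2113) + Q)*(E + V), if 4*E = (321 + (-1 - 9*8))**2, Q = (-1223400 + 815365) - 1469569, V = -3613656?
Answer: 6763748086760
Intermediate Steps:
Q = -1877604 (Q = -408035 - 1469569 = -1877604)
E = 15376 (E = (321 + (-1 - 9*8))**2/4 = (321 + (-1 - 72))**2/4 = (321 - 73)**2/4 = (1/4)*248**2 = (1/4)*61504 = 15376)
(T(-2113) + Q)*(E + V) = (-2113 - 1877604)*(15376 - 3613656) = -1879717*(-3598280) = 6763748086760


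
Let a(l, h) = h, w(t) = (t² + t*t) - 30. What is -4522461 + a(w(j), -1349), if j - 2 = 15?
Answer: -4523810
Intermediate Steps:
j = 17 (j = 2 + 15 = 17)
w(t) = -30 + 2*t² (w(t) = (t² + t²) - 30 = 2*t² - 30 = -30 + 2*t²)
-4522461 + a(w(j), -1349) = -4522461 - 1349 = -4523810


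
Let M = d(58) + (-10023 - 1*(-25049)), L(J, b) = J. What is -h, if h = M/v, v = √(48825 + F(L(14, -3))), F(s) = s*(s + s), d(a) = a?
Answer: -15084*√49217/49217 ≈ -67.992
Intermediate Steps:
F(s) = 2*s² (F(s) = s*(2*s) = 2*s²)
M = 15084 (M = 58 + (-10023 - 1*(-25049)) = 58 + (-10023 + 25049) = 58 + 15026 = 15084)
v = √49217 (v = √(48825 + 2*14²) = √(48825 + 2*196) = √(48825 + 392) = √49217 ≈ 221.85)
h = 15084*√49217/49217 (h = 15084/(√49217) = 15084*(√49217/49217) = 15084*√49217/49217 ≈ 67.992)
-h = -15084*√49217/49217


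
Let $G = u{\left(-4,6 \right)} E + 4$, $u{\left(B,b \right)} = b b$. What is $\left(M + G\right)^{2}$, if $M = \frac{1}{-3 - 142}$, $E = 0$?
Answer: $\frac{335241}{21025} \approx 15.945$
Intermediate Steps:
$M = - \frac{1}{145}$ ($M = \frac{1}{-145} = - \frac{1}{145} \approx -0.0068966$)
$u{\left(B,b \right)} = b^{2}$
$G = 4$ ($G = 6^{2} \cdot 0 + 4 = 36 \cdot 0 + 4 = 0 + 4 = 4$)
$\left(M + G\right)^{2} = \left(- \frac{1}{145} + 4\right)^{2} = \left(\frac{579}{145}\right)^{2} = \frac{335241}{21025}$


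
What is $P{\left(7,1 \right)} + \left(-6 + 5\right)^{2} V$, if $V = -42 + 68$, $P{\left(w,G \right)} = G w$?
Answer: $33$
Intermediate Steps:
$V = 26$
$P{\left(7,1 \right)} + \left(-6 + 5\right)^{2} V = 1 \cdot 7 + \left(-6 + 5\right)^{2} \cdot 26 = 7 + \left(-1\right)^{2} \cdot 26 = 7 + 1 \cdot 26 = 7 + 26 = 33$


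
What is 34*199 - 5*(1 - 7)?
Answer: 6796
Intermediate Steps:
34*199 - 5*(1 - 7) = 6766 - 5*(-6) = 6766 + 30 = 6796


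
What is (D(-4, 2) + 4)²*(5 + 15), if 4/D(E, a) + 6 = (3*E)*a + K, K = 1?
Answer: 250880/841 ≈ 298.31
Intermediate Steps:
D(E, a) = 4/(-5 + 3*E*a) (D(E, a) = 4/(-6 + ((3*E)*a + 1)) = 4/(-6 + (3*E*a + 1)) = 4/(-6 + (1 + 3*E*a)) = 4/(-5 + 3*E*a))
(D(-4, 2) + 4)²*(5 + 15) = (4/(-5 + 3*(-4)*2) + 4)²*(5 + 15) = (4/(-5 - 24) + 4)²*20 = (4/(-29) + 4)²*20 = (4*(-1/29) + 4)²*20 = (-4/29 + 4)²*20 = (112/29)²*20 = (12544/841)*20 = 250880/841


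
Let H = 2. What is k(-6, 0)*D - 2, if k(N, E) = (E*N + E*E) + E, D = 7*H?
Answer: -2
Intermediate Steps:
D = 14 (D = 7*2 = 14)
k(N, E) = E + E**2 + E*N (k(N, E) = (E*N + E**2) + E = (E**2 + E*N) + E = E + E**2 + E*N)
k(-6, 0)*D - 2 = (0*(1 + 0 - 6))*14 - 2 = (0*(-5))*14 - 2 = 0*14 - 2 = 0 - 2 = -2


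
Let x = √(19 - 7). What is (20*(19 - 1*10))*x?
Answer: 360*√3 ≈ 623.54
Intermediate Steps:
x = 2*√3 (x = √12 = 2*√3 ≈ 3.4641)
(20*(19 - 1*10))*x = (20*(19 - 1*10))*(2*√3) = (20*(19 - 10))*(2*√3) = (20*9)*(2*√3) = 180*(2*√3) = 360*√3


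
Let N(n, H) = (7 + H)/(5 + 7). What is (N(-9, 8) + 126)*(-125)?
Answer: -63625/4 ≈ -15906.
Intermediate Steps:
N(n, H) = 7/12 + H/12 (N(n, H) = (7 + H)/12 = (7 + H)*(1/12) = 7/12 + H/12)
(N(-9, 8) + 126)*(-125) = ((7/12 + (1/12)*8) + 126)*(-125) = ((7/12 + ⅔) + 126)*(-125) = (5/4 + 126)*(-125) = (509/4)*(-125) = -63625/4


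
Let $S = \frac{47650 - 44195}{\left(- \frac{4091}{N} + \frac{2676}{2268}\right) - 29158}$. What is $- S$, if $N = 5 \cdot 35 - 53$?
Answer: $\frac{79665390}{673071157} \approx 0.11836$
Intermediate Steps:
$N = 122$ ($N = 175 - 53 = 122$)
$S = - \frac{79665390}{673071157}$ ($S = \frac{47650 - 44195}{\left(- \frac{4091}{122} + \frac{2676}{2268}\right) - 29158} = \frac{3455}{\left(\left(-4091\right) \frac{1}{122} + 2676 \cdot \frac{1}{2268}\right) - 29158} = \frac{3455}{\left(- \frac{4091}{122} + \frac{223}{189}\right) - 29158} = \frac{3455}{- \frac{745993}{23058} - 29158} = \frac{3455}{- \frac{673071157}{23058}} = 3455 \left(- \frac{23058}{673071157}\right) = - \frac{79665390}{673071157} \approx -0.11836$)
$- S = \left(-1\right) \left(- \frac{79665390}{673071157}\right) = \frac{79665390}{673071157}$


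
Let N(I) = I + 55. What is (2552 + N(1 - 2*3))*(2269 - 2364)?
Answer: -247190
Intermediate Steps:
N(I) = 55 + I
(2552 + N(1 - 2*3))*(2269 - 2364) = (2552 + (55 + (1 - 2*3)))*(2269 - 2364) = (2552 + (55 + (1 - 6)))*(-95) = (2552 + (55 - 5))*(-95) = (2552 + 50)*(-95) = 2602*(-95) = -247190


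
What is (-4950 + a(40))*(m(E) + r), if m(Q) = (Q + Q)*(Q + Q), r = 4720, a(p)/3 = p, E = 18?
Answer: -29057280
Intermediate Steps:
a(p) = 3*p
m(Q) = 4*Q² (m(Q) = (2*Q)*(2*Q) = 4*Q²)
(-4950 + a(40))*(m(E) + r) = (-4950 + 3*40)*(4*18² + 4720) = (-4950 + 120)*(4*324 + 4720) = -4830*(1296 + 4720) = -4830*6016 = -29057280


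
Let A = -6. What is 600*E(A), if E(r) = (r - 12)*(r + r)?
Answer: 129600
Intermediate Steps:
E(r) = 2*r*(-12 + r) (E(r) = (-12 + r)*(2*r) = 2*r*(-12 + r))
600*E(A) = 600*(2*(-6)*(-12 - 6)) = 600*(2*(-6)*(-18)) = 600*216 = 129600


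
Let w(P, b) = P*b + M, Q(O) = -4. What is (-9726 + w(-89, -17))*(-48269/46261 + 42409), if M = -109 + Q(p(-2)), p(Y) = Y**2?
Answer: -16334233880480/46261 ≈ -3.5309e+8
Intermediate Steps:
M = -113 (M = -109 - 4 = -113)
w(P, b) = -113 + P*b (w(P, b) = P*b - 113 = -113 + P*b)
(-9726 + w(-89, -17))*(-48269/46261 + 42409) = (-9726 + (-113 - 89*(-17)))*(-48269/46261 + 42409) = (-9726 + (-113 + 1513))*(-48269*1/46261 + 42409) = (-9726 + 1400)*(-48269/46261 + 42409) = -8326*1961834480/46261 = -16334233880480/46261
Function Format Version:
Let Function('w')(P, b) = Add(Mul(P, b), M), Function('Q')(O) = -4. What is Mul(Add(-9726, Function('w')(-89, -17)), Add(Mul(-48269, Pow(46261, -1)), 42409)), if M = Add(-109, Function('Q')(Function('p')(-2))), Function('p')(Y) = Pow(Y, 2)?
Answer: Rational(-16334233880480, 46261) ≈ -3.5309e+8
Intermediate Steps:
M = -113 (M = Add(-109, -4) = -113)
Function('w')(P, b) = Add(-113, Mul(P, b)) (Function('w')(P, b) = Add(Mul(P, b), -113) = Add(-113, Mul(P, b)))
Mul(Add(-9726, Function('w')(-89, -17)), Add(Mul(-48269, Pow(46261, -1)), 42409)) = Mul(Add(-9726, Add(-113, Mul(-89, -17))), Add(Mul(-48269, Pow(46261, -1)), 42409)) = Mul(Add(-9726, Add(-113, 1513)), Add(Mul(-48269, Rational(1, 46261)), 42409)) = Mul(Add(-9726, 1400), Add(Rational(-48269, 46261), 42409)) = Mul(-8326, Rational(1961834480, 46261)) = Rational(-16334233880480, 46261)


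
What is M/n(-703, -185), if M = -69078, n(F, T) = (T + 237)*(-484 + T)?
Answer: 11513/5798 ≈ 1.9857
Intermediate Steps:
n(F, T) = (-484 + T)*(237 + T) (n(F, T) = (237 + T)*(-484 + T) = (-484 + T)*(237 + T))
M/n(-703, -185) = -69078/(-114708 + (-185)² - 247*(-185)) = -69078/(-114708 + 34225 + 45695) = -69078/(-34788) = -69078*(-1/34788) = 11513/5798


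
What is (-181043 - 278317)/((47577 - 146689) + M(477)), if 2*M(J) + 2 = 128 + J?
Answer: 918720/197621 ≈ 4.6489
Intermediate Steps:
M(J) = 63 + J/2 (M(J) = -1 + (128 + J)/2 = -1 + (64 + J/2) = 63 + J/2)
(-181043 - 278317)/((47577 - 146689) + M(477)) = (-181043 - 278317)/((47577 - 146689) + (63 + (1/2)*477)) = -459360/(-99112 + (63 + 477/2)) = -459360/(-99112 + 603/2) = -459360/(-197621/2) = -459360*(-2/197621) = 918720/197621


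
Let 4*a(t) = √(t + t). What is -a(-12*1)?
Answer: -I*√6/2 ≈ -1.2247*I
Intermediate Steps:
a(t) = √2*√t/4 (a(t) = √(t + t)/4 = √(2*t)/4 = (√2*√t)/4 = √2*√t/4)
-a(-12*1) = -√2*√(-12*1)/4 = -√2*√(-12)/4 = -√2*2*I*√3/4 = -I*√6/2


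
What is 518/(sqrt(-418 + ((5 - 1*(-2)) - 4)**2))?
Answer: -518*I*sqrt(409)/409 ≈ -25.613*I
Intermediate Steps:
518/(sqrt(-418 + ((5 - 1*(-2)) - 4)**2)) = 518/(sqrt(-418 + ((5 + 2) - 4)**2)) = 518/(sqrt(-418 + (7 - 4)**2)) = 518/(sqrt(-418 + 3**2)) = 518/(sqrt(-418 + 9)) = 518/(sqrt(-409)) = 518/((I*sqrt(409))) = 518*(-I*sqrt(409)/409) = -518*I*sqrt(409)/409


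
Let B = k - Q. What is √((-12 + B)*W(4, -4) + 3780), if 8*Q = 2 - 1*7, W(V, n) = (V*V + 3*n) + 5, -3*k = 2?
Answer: √58746/4 ≈ 60.594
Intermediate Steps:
k = -⅔ (k = -⅓*2 = -⅔ ≈ -0.66667)
W(V, n) = 5 + V² + 3*n (W(V, n) = (V² + 3*n) + 5 = 5 + V² + 3*n)
Q = -5/8 (Q = (2 - 1*7)/8 = (2 - 7)/8 = (⅛)*(-5) = -5/8 ≈ -0.62500)
B = -1/24 (B = -⅔ - 1*(-5/8) = -⅔ + 5/8 = -1/24 ≈ -0.041667)
√((-12 + B)*W(4, -4) + 3780) = √((-12 - 1/24)*(5 + 4² + 3*(-4)) + 3780) = √(-289*(5 + 16 - 12)/24 + 3780) = √(-289/24*9 + 3780) = √(-867/8 + 3780) = √(29373/8) = √58746/4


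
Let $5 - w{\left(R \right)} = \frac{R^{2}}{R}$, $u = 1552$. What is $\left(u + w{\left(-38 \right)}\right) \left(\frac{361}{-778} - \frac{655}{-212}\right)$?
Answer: $\frac{345363755}{82468} \approx 4187.9$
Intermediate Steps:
$w{\left(R \right)} = 5 - R$ ($w{\left(R \right)} = 5 - \frac{R^{2}}{R} = 5 - R$)
$\left(u + w{\left(-38 \right)}\right) \left(\frac{361}{-778} - \frac{655}{-212}\right) = \left(1552 + \left(5 - -38\right)\right) \left(\frac{361}{-778} - \frac{655}{-212}\right) = \left(1552 + \left(5 + 38\right)\right) \left(361 \left(- \frac{1}{778}\right) - - \frac{655}{212}\right) = \left(1552 + 43\right) \left(- \frac{361}{778} + \frac{655}{212}\right) = 1595 \cdot \frac{216529}{82468} = \frac{345363755}{82468}$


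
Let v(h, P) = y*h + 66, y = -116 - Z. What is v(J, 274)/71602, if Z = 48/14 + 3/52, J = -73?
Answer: 3199013/26063128 ≈ 0.12274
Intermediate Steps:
Z = 1269/364 (Z = 48*(1/14) + 3*(1/52) = 24/7 + 3/52 = 1269/364 ≈ 3.4863)
y = -43493/364 (y = -116 - 1*1269/364 = -116 - 1269/364 = -43493/364 ≈ -119.49)
v(h, P) = 66 - 43493*h/364 (v(h, P) = -43493*h/364 + 66 = 66 - 43493*h/364)
v(J, 274)/71602 = (66 - 43493/364*(-73))/71602 = (66 + 3174989/364)*(1/71602) = (3199013/364)*(1/71602) = 3199013/26063128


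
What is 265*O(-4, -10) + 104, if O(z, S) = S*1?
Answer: -2546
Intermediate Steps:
O(z, S) = S
265*O(-4, -10) + 104 = 265*(-10) + 104 = -2650 + 104 = -2546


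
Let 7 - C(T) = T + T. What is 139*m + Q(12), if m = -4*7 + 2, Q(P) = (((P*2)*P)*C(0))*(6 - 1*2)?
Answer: 4450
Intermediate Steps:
C(T) = 7 - 2*T (C(T) = 7 - (T + T) = 7 - 2*T)
Q(P) = 56*P**2 (Q(P) = (((P*2)*P)*(7 - 2*0))*(6 - 1*2) = (((2*P)*P)*(7 + 0))*(6 - 2) = ((2*P**2)*7)*4 = (14*P**2)*4 = 56*P**2)
m = -26 (m = -28 + 2 = -26)
139*m + Q(12) = 139*(-26) + 56*12**2 = -3614 + 56*144 = -3614 + 8064 = 4450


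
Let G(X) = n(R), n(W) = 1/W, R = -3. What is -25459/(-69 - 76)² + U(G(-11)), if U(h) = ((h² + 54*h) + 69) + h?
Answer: 9379294/189225 ≈ 49.567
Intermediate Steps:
n(W) = 1/W
G(X) = -⅓ (G(X) = 1/(-3) = -⅓)
U(h) = 69 + h² + 55*h (U(h) = (69 + h² + 54*h) + h = 69 + h² + 55*h)
-25459/(-69 - 76)² + U(G(-11)) = -25459/(-69 - 76)² + (69 + (-⅓)² + 55*(-⅓)) = -25459/((-145)²) + (69 + ⅑ - 55/3) = -25459/21025 + 457/9 = 9379294/189225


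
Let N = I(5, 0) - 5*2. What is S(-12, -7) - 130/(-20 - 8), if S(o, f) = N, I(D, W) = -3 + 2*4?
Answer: -5/14 ≈ -0.35714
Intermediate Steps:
I(D, W) = 5 (I(D, W) = -3 + 8 = 5)
N = -5 (N = 5 - 5*2 = 5 - 10 = -5)
S(o, f) = -5
S(-12, -7) - 130/(-20 - 8) = -5 - 130/(-20 - 8) = -5 - 130/(-28) = -5 - 1/28*(-130) = -5 + 65/14 = -5/14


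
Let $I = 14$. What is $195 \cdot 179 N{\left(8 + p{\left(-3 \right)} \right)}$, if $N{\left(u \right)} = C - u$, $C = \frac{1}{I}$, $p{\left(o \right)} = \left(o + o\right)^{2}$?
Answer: $- \frac{21466575}{14} \approx -1.5333 \cdot 10^{6}$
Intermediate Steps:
$p{\left(o \right)} = 4 o^{2}$ ($p{\left(o \right)} = \left(2 o\right)^{2} = 4 o^{2}$)
$C = \frac{1}{14} \approx 0.071429$
$N{\left(u \right)} = \frac{1}{14} - u$
$195 \cdot 179 N{\left(8 + p{\left(-3 \right)} \right)} = 195 \cdot 179 \left(\frac{1}{14} - \left(8 + 4 \left(-3\right)^{2}\right)\right) = 34905 \left(\frac{1}{14} - \left(8 + 4 \cdot 9\right)\right) = 34905 \left(\frac{1}{14} - \left(8 + 36\right)\right) = 34905 \left(\frac{1}{14} - 44\right) = 34905 \left(- \frac{615}{14}\right) = - \frac{21466575}{14}$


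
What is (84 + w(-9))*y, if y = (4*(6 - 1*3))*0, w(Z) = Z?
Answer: 0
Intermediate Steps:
y = 0 (y = (4*(6 - 3))*0 = (4*3)*0 = 12*0 = 0)
(84 + w(-9))*y = (84 - 9)*0 = 75*0 = 0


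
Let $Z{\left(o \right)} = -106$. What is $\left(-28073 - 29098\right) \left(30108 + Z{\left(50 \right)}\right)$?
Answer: $-1715244342$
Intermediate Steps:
$\left(-28073 - 29098\right) \left(30108 + Z{\left(50 \right)}\right) = \left(-28073 - 29098\right) \left(30108 - 106\right) = \left(-57171\right) 30002 = -1715244342$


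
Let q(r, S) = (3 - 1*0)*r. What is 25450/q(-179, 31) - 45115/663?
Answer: -13700035/118677 ≈ -115.44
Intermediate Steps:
q(r, S) = 3*r (q(r, S) = (3 + 0)*r = 3*r)
25450/q(-179, 31) - 45115/663 = 25450/((3*(-179))) - 45115/663 = 25450/(-537) - 45115*1/663 = 25450*(-1/537) - 45115/663 = -25450/537 - 45115/663 = -13700035/118677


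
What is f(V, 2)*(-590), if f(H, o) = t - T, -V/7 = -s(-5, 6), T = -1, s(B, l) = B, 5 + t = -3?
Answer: 4130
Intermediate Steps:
t = -8 (t = -5 - 3 = -8)
V = -35 (V = -(-7)*(-5) = -7*5 = -35)
f(H, o) = -7 (f(H, o) = -8 - 1*(-1) = -8 + 1 = -7)
f(V, 2)*(-590) = -7*(-590) = 4130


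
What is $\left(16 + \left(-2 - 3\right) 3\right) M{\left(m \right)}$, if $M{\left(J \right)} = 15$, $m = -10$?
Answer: $15$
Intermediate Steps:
$\left(16 + \left(-2 - 3\right) 3\right) M{\left(m \right)} = \left(16 + \left(-2 - 3\right) 3\right) 15 = \left(16 - 15\right) 15 = 1 \cdot 15 = 15$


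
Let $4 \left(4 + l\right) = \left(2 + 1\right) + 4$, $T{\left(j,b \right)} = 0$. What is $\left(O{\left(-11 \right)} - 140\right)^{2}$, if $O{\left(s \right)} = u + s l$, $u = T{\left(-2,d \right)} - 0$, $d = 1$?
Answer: $\frac{212521}{16} \approx 13283.0$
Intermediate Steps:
$u = 0$ ($u = 0 - 0 = 0 + 0 = 0$)
$l = - \frac{9}{4}$ ($l = -4 + \frac{\left(2 + 1\right) + 4}{4} = -4 + \frac{3 + 4}{4} = -4 + \frac{1}{4} \cdot 7 = -4 + \frac{7}{4} = - \frac{9}{4} \approx -2.25$)
$O{\left(s \right)} = - \frac{9 s}{4}$ ($O{\left(s \right)} = 0 + s \left(- \frac{9}{4}\right) = 0 - \frac{9 s}{4} = - \frac{9 s}{4}$)
$\left(O{\left(-11 \right)} - 140\right)^{2} = \left(\left(- \frac{9}{4}\right) \left(-11\right) - 140\right)^{2} = \left(\frac{99}{4} - 140\right)^{2} = \left(- \frac{461}{4}\right)^{2} = \frac{212521}{16}$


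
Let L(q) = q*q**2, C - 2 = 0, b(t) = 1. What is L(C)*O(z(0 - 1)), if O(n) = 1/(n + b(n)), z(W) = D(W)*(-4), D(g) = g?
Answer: 8/5 ≈ 1.6000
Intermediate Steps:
C = 2 (C = 2 + 0 = 2)
z(W) = -4*W (z(W) = W*(-4) = -4*W)
O(n) = 1/(1 + n) (O(n) = 1/(n + 1) = 1/(1 + n))
L(q) = q**3
L(C)*O(z(0 - 1)) = 2**3/(1 - 4*(0 - 1)) = 8/(1 - 4*(-1)) = 8/(1 + 4) = 8/5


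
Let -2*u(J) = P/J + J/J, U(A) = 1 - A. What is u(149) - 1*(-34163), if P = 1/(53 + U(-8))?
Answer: 631186349/18476 ≈ 34163.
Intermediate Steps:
P = 1/62 (P = 1/(53 + (1 - 1*(-8))) = 1/(53 + (1 + 8)) = 1/(53 + 9) = 1/62 ≈ 0.016129)
u(J) = -½ - 1/(124*J) (u(J) = -(1/(62*J) + J/J)/2 = -(1/(62*J) + 1)/2 = -(1 + 1/(62*J))/2 = -½ - 1/(124*J))
u(149) - 1*(-34163) = (1/124)*(-1 - 62*149)/149 - 1*(-34163) = (1/124)*(1/149)*(-1 - 9238) + 34163 = (1/124)*(1/149)*(-9239) + 34163 = -9239/18476 + 34163 = 631186349/18476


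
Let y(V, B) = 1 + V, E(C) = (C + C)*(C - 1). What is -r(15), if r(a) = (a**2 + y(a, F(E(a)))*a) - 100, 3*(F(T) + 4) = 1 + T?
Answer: -365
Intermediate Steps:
E(C) = 2*C*(-1 + C) (E(C) = (2*C)*(-1 + C) = 2*C*(-1 + C))
F(T) = -11/3 + T/3 (F(T) = -4 + (1 + T)/3 = -4 + (1/3 + T/3) = -11/3 + T/3)
r(a) = -100 + a**2 + a*(1 + a) (r(a) = (a**2 + (1 + a)*a) - 100 = (a**2 + a*(1 + a)) - 100 = -100 + a**2 + a*(1 + a))
-r(15) = -(-100 + 15 + 2*15**2) = -(-100 + 15 + 2*225) = -(-100 + 15 + 450) = -1*365 = -365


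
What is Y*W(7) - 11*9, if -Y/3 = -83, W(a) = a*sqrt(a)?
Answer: -99 + 1743*sqrt(7) ≈ 4512.5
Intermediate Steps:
W(a) = a**(3/2)
Y = 249 (Y = -3*(-83) = 249)
Y*W(7) - 11*9 = 249*7**(3/2) - 11*9 = 249*(7*sqrt(7)) - 99 = 1743*sqrt(7) - 99 = -99 + 1743*sqrt(7)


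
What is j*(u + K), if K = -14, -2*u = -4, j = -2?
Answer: 24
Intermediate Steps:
u = 2 (u = -1/2*(-4) = 2)
j*(u + K) = -2*(2 - 14) = -2*(-12) = 24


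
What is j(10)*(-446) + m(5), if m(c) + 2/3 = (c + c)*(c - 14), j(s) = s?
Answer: -13652/3 ≈ -4550.7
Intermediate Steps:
m(c) = -⅔ + 2*c*(-14 + c) (m(c) = -⅔ + (c + c)*(c - 14) = -⅔ + (2*c)*(-14 + c) = -⅔ + 2*c*(-14 + c))
j(10)*(-446) + m(5) = 10*(-446) + (-⅔ - 28*5 + 2*5²) = -4460 + (-⅔ - 140 + 2*25) = -4460 + (-⅔ - 140 + 50) = -4460 - 272/3 = -13652/3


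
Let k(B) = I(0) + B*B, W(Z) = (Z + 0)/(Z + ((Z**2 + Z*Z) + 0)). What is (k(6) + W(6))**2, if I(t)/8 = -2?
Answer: 68121/169 ≈ 403.08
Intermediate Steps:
I(t) = -16 (I(t) = 8*(-2) = -16)
W(Z) = Z/(Z + 2*Z**2) (W(Z) = Z/(Z + ((Z**2 + Z**2) + 0)) = Z/(Z + (2*Z**2 + 0)) = Z/(Z + 2*Z**2))
k(B) = -16 + B**2 (k(B) = -16 + B*B = -16 + B**2)
(k(6) + W(6))**2 = ((-16 + 6**2) + 1/(1 + 2*6))**2 = ((-16 + 36) + 1/(1 + 12))**2 = (20 + 1/13)**2 = (261/13)**2 = 68121/169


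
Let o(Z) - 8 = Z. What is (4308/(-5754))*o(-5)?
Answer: -2154/959 ≈ -2.2461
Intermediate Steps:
o(Z) = 8 + Z
(4308/(-5754))*o(-5) = (4308/(-5754))*(8 - 5) = (4308*(-1/5754))*3 = -718/959*3 = -2154/959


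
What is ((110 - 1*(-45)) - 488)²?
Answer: 110889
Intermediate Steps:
((110 - 1*(-45)) - 488)² = ((110 + 45) - 488)² = (155 - 488)² = (-333)² = 110889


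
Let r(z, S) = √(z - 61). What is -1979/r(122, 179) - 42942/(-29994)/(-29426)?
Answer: -7157/147100574 - 1979*√61/61 ≈ -253.39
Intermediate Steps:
r(z, S) = √(-61 + z)
-1979/r(122, 179) - 42942/(-29994)/(-29426) = -1979/√(-61 + 122) - 42942/(-29994)/(-29426) = -1979*√61/61 - 42942*(-1/29994)*(-1/29426) = -1979*√61/61 + (7157/4999)*(-1/29426) = -1979*√61/61 - 7157/147100574 = -7157/147100574 - 1979*√61/61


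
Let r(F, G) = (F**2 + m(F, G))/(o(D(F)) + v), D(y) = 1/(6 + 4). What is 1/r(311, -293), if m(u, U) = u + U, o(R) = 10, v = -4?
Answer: 6/96739 ≈ 6.2023e-5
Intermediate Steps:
D(y) = 1/10
m(u, U) = U + u
r(F, G) = F/6 + G/6 + F**2/6 (r(F, G) = (F**2 + (G + F))/(10 - 4) = (F**2 + (F + G))/6 = (F + G + F**2)*(1/6) = F/6 + G/6 + F**2/6)
1/r(311, -293) = 1/((1/6)*311 + (1/6)*(-293) + (1/6)*311**2) = 1/(311/6 - 293/6 + (1/6)*96721) = 1/(311/6 - 293/6 + 96721/6) = 1/(96739/6) = 6/96739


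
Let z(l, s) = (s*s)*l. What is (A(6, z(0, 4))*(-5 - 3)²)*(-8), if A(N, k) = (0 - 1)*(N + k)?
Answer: 3072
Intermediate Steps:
z(l, s) = l*s² (z(l, s) = s²*l = l*s²)
A(N, k) = -N - k (A(N, k) = -(N + k) = -N - k)
(A(6, z(0, 4))*(-5 - 3)²)*(-8) = ((-1*6 - 0*4²)*(-5 - 3)²)*(-8) = ((-6 - 0*16)*(-8)²)*(-8) = ((-6 - 1*0)*64)*(-8) = ((-6 + 0)*64)*(-8) = -6*64*(-8) = -384*(-8) = 3072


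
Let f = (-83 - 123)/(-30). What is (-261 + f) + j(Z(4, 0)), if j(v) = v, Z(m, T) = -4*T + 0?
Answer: -3812/15 ≈ -254.13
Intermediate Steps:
Z(m, T) = -4*T
f = 103/15 (f = -206*(-1/30) = 103/15 ≈ 6.8667)
(-261 + f) + j(Z(4, 0)) = (-261 + 103/15) - 4*0 = -3812/15 + 0 = -3812/15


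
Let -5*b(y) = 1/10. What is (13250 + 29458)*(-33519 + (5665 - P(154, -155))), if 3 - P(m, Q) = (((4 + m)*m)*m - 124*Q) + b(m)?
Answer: 3991586819346/25 ≈ 1.5966e+11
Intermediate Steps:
b(y) = -1/50 (b(y) = -⅕/10 = -⅕*⅒ = -1/50)
P(m, Q) = 151/50 + 124*Q - m²*(4 + m) (P(m, Q) = 3 - ((((4 + m)*m)*m - 124*Q) - 1/50) = 3 - (((m*(4 + m))*m - 124*Q) - 1/50) = 3 - ((m²*(4 + m) - 124*Q) - 1/50) = 3 - ((-124*Q + m²*(4 + m)) - 1/50) = 3 - (-1/50 - 124*Q + m²*(4 + m)) = 3 + (1/50 + 124*Q - m²*(4 + m)) = 151/50 + 124*Q - m²*(4 + m))
(13250 + 29458)*(-33519 + (5665 - P(154, -155))) = (13250 + 29458)*(-33519 + (5665 - (151/50 - 1*154³ - 4*154² + 124*(-155)))) = 42708*(-33519 + (5665 - (151/50 - 1*3652264 - 4*23716 - 19220))) = 42708*(-33519 + (5665 - (151/50 - 3652264 - 94864 - 19220))) = 42708*(-33519 + (5665 - 1*(-188317249/50))) = 42708*(-33519 + (5665 + 188317249/50)) = 42708*(-33519 + 188600499/50) = 42708*(186924549/50) = 3991586819346/25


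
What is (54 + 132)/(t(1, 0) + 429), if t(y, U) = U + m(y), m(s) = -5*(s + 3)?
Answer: 186/409 ≈ 0.45477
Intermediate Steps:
m(s) = -15 - 5*s (m(s) = -5*(3 + s) = -15 - 5*s)
t(y, U) = -15 + U - 5*y (t(y, U) = U + (-15 - 5*y) = -15 + U - 5*y)
(54 + 132)/(t(1, 0) + 429) = (54 + 132)/((-15 + 0 - 5*1) + 429) = 186/((-15 + 0 - 5) + 429) = 186/(-20 + 429) = 186/409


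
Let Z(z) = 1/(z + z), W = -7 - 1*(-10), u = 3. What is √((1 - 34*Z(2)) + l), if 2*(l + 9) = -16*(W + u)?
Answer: I*√258/2 ≈ 8.0312*I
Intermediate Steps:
W = 3 (W = -7 + 10 = 3)
Z(z) = 1/(2*z)
l = -57 (l = -9 + (-16*(3 + 3))/2 = -9 + (-16*6)/2 = -9 + (½)*(-96) = -9 - 48 = -57)
√((1 - 34*Z(2)) + l) = √((1 - 17/2) - 57) = √(-15/2 - 57) = √(-129/2) = I*√258/2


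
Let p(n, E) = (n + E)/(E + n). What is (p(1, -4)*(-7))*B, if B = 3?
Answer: -21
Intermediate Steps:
p(n, E) = 1 (p(n, E) = (E + n)/(E + n) = 1)
(p(1, -4)*(-7))*B = (1*(-7))*3 = -7*3 = -21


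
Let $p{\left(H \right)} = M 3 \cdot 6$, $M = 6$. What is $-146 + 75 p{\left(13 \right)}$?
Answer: $7954$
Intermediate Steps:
$p{\left(H \right)} = 108$ ($p{\left(H \right)} = 6 \cdot 3 \cdot 6 = 18 \cdot 6 = 108$)
$-146 + 75 p{\left(13 \right)} = -146 + 75 \cdot 108 = -146 + 8100 = 7954$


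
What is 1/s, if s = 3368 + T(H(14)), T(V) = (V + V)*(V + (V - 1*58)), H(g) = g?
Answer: 1/2528 ≈ 0.00039557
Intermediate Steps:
T(V) = 2*V*(-58 + 2*V) (T(V) = (2*V)*(V + (V - 58)) = (2*V)*(V + (-58 + V)) = (2*V)*(-58 + 2*V) = 2*V*(-58 + 2*V))
s = 2528 (s = 3368 + 4*14*(-29 + 14) = 3368 + 4*14*(-15) = 3368 - 840 = 2528)
1/s = 1/2528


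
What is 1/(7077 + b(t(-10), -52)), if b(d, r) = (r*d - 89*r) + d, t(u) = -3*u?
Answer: 1/10175 ≈ 9.8280e-5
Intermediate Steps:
b(d, r) = d - 89*r + d*r (b(d, r) = (d*r - 89*r) + d = (-89*r + d*r) + d = d - 89*r + d*r)
1/(7077 + b(t(-10), -52)) = 1/(7077 + (-3*(-10) - 89*(-52) - 3*(-10)*(-52))) = 1/(7077 + (30 + 4628 + 30*(-52))) = 1/(7077 + (30 + 4628 - 1560)) = 1/(7077 + 3098) = 1/10175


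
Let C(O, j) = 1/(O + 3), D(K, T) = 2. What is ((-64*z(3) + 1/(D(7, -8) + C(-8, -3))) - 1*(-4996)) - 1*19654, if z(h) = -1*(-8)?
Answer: -136525/9 ≈ -15169.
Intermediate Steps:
C(O, j) = 1/(3 + O)
z(h) = 8
((-64*z(3) + 1/(D(7, -8) + C(-8, -3))) - 1*(-4996)) - 1*19654 = ((-64*8 + 1/(2 + 1/(3 - 8))) - 1*(-4996)) - 1*19654 = ((-512 + 1/(2 + 1/(-5))) + 4996) - 19654 = ((-512 + 1/(2 - 1/5)) + 4996) - 19654 = ((-512 + 1/(9/5)) + 4996) - 19654 = ((-512 + 5/9) + 4996) - 19654 = (-4603/9 + 4996) - 19654 = 40361/9 - 19654 = -136525/9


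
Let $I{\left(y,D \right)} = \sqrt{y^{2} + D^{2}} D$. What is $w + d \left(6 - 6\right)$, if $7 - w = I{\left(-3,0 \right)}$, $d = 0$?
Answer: $7$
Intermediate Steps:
$I{\left(y,D \right)} = D \sqrt{D^{2} + y^{2}}$ ($I{\left(y,D \right)} = \sqrt{D^{2} + y^{2}} D = D \sqrt{D^{2} + y^{2}}$)
$w = 7$ ($w = 7 - 0 \sqrt{0^{2} + \left(-3\right)^{2}} = 7 - 0 \sqrt{0 + 9} = 7 - 0 \sqrt{9} = 7 - 0 \cdot 3 = 7 - 0 = 7 + 0 = 7$)
$w + d \left(6 - 6\right) = 7 + 0 \left(6 - 6\right) = 7 + 0 \cdot 0 = 7 + 0 = 7$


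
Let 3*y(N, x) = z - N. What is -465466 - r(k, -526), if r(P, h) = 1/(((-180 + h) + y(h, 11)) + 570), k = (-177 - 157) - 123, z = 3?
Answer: -56321389/121 ≈ -4.6547e+5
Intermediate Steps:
y(N, x) = 1 - N/3 (y(N, x) = (3 - N)/3 = 1 - N/3)
k = -457 (k = -334 - 123 = -457)
r(P, h) = 1/(391 + 2*h/3) (r(P, h) = 1/(((-180 + h) + (1 - h/3)) + 570) = 1/((-179 + 2*h/3) + 570) = 1/(391 + 2*h/3))
-465466 - r(k, -526) = -465466 - 3/(1173 + 2*(-526)) = -465466 - 3/(1173 - 1052) = -465466 - 3/121 = -56321389/121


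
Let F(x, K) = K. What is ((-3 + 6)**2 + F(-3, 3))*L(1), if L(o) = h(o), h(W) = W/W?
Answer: 12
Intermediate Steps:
h(W) = 1
L(o) = 1
((-3 + 6)**2 + F(-3, 3))*L(1) = ((-3 + 6)**2 + 3)*1 = (3**2 + 3)*1 = (9 + 3)*1 = 12*1 = 12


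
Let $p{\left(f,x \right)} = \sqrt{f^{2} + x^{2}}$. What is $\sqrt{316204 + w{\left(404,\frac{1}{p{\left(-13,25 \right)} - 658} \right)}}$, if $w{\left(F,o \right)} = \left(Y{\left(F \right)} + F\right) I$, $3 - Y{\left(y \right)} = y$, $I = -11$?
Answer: $\sqrt{316171} \approx 562.29$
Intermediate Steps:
$Y{\left(y \right)} = 3 - y$
$w{\left(F,o \right)} = -33$ ($w{\left(F,o \right)} = \left(\left(3 - F\right) + F\right) \left(-11\right) = 3 \left(-11\right) = -33$)
$\sqrt{316204 + w{\left(404,\frac{1}{p{\left(-13,25 \right)} - 658} \right)}} = \sqrt{316204 - 33} = \sqrt{316171}$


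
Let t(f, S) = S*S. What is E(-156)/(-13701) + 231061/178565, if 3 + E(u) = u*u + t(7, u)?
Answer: -1841604408/815506355 ≈ -2.2582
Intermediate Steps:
t(f, S) = S²
E(u) = -3 + 2*u² (E(u) = -3 + (u*u + u²) = -3 + (u² + u²) = -3 + 2*u²)
E(-156)/(-13701) + 231061/178565 = (-3 + 2*(-156)²)/(-13701) + 231061/178565 = (-3 + 2*24336)*(-1/13701) + 231061*(1/178565) = (-3 + 48672)*(-1/13701) + 231061/178565 = 48669*(-1/13701) + 231061/178565 = -16223/4567 + 231061/178565 = -1841604408/815506355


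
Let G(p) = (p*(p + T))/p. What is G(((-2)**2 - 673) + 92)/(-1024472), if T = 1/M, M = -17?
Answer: 4905/8708012 ≈ 0.00056327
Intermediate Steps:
T = -1/17 (T = 1/(-17) = -1/17 ≈ -0.058824)
G(p) = -1/17 + p (G(p) = (p*(p - 1/17))/p = (p*(-1/17 + p))/p = -1/17 + p)
G(((-2)**2 - 673) + 92)/(-1024472) = (-1/17 + (((-2)**2 - 673) + 92))/(-1024472) = (-1/17 + ((4 - 673) + 92))*(-1/1024472) = (-1/17 + (-669 + 92))*(-1/1024472) = (-1/17 - 577)*(-1/1024472) = -9810/17*(-1/1024472) = 4905/8708012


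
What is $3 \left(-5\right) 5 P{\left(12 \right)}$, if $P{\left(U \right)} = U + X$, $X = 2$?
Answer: $-1050$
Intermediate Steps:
$P{\left(U \right)} = 2 + U$ ($P{\left(U \right)} = U + 2 = 2 + U$)
$3 \left(-5\right) 5 P{\left(12 \right)} = 3 \left(-5\right) 5 \left(2 + 12\right) = \left(-15\right) 5 \cdot 14 = \left(-75\right) 14 = -1050$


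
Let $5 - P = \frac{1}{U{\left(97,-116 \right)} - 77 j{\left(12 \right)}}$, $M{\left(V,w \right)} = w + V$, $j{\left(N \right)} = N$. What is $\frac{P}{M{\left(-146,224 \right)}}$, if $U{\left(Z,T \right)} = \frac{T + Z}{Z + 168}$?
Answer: $\frac{204110}{3183427} \approx 0.064116$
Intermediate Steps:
$U{\left(Z,T \right)} = \frac{T + Z}{168 + Z}$
$M{\left(V,w \right)} = V + w$
$P = \frac{1224660}{244879}$ ($P = 5 - \frac{1}{\frac{-116 + 97}{168 + 97} + \left(0 - 924\right)} = 5 - \frac{1}{\frac{1}{265} \left(-19\right) + \left(0 - 924\right)} = 5 - \frac{1}{\frac{1}{265} \left(-19\right) - 924} = 5 - \frac{1}{- \frac{19}{265} - 924} = 5 - \frac{1}{- \frac{244879}{265}} = 5 - - \frac{265}{244879} = 5 + \frac{265}{244879} = \frac{1224660}{244879} \approx 5.0011$)
$\frac{P}{M{\left(-146,224 \right)}} = \frac{1224660}{244879 \left(-146 + 224\right)} = \frac{1224660}{244879 \cdot 78} = \frac{1224660}{244879} \cdot \frac{1}{78} = \frac{204110}{3183427}$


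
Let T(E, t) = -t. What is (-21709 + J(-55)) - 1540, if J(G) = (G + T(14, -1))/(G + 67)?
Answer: -46507/2 ≈ -23254.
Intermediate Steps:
J(G) = (1 + G)/(67 + G) (J(G) = (G - 1*(-1))/(G + 67) = (G + 1)/(67 + G) = (1 + G)/(67 + G))
(-21709 + J(-55)) - 1540 = (-21709 + (1 - 55)/(67 - 55)) - 1540 = (-21709 - 54/12) - 1540 = (-21709 + (1/12)*(-54)) - 1540 = (-21709 - 9/2) - 1540 = -43427/2 - 1540 = -46507/2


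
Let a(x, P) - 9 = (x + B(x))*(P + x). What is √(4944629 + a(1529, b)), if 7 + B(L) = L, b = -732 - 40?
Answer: √7254245 ≈ 2693.4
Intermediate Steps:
b = -772
B(L) = -7 + L
a(x, P) = 9 + (-7 + 2*x)*(P + x) (a(x, P) = 9 + (x + (-7 + x))*(P + x) = 9 + (-7 + 2*x)*(P + x))
√(4944629 + a(1529, b)) = √(4944629 + (9 + 1529² - 772*1529 - 772*(-7 + 1529) + 1529*(-7 + 1529))) = √(4944629 + (9 + 2337841 - 1180388 - 772*1522 + 1529*1522)) = √(4944629 + (9 + 2337841 - 1180388 - 1174984 + 2327138)) = √(4944629 + 2309616) = √7254245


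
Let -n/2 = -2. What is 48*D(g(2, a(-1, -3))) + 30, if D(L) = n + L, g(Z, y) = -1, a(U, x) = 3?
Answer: 174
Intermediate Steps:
n = 4 (n = -2*(-2) = 4)
D(L) = 4 + L
48*D(g(2, a(-1, -3))) + 30 = 48*(4 - 1) + 30 = 48*3 + 30 = 144 + 30 = 174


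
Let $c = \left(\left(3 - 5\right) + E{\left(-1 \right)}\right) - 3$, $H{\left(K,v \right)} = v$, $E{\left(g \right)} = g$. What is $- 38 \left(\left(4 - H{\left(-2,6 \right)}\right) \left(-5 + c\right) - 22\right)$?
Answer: $0$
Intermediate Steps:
$c = -6$ ($c = \left(\left(3 - 5\right) - 1\right) - 3 = \left(-2 - 1\right) - 3 = -3 - 3 = -6$)
$- 38 \left(\left(4 - H{\left(-2,6 \right)}\right) \left(-5 + c\right) - 22\right) = - 38 \left(\left(4 - 6\right) \left(-5 - 6\right) - 22\right) = - 38 \left(\left(4 - 6\right) \left(-11\right) - 22\right) = - 38 \left(\left(-2\right) \left(-11\right) - 22\right) = - 38 \left(22 - 22\right) = \left(-38\right) 0 = 0$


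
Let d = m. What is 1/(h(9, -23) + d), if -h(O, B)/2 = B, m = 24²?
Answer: 1/622 ≈ 0.0016077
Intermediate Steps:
m = 576
d = 576
h(O, B) = -2*B
1/(h(9, -23) + d) = 1/(-2*(-23) + 576) = 1/(46 + 576) = 1/622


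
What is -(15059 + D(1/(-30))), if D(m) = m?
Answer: -451769/30 ≈ -15059.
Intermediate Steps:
-(15059 + D(1/(-30))) = -(15059 + 1/(-30)) = -(15059 - 1/30) = -1*451769/30 = -451769/30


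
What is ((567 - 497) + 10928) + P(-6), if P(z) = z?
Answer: 10992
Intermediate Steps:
((567 - 497) + 10928) + P(-6) = ((567 - 497) + 10928) - 6 = (70 + 10928) - 6 = 10998 - 6 = 10992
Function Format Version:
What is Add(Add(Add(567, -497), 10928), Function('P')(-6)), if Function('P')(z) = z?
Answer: 10992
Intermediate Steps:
Add(Add(Add(567, -497), 10928), Function('P')(-6)) = Add(Add(Add(567, -497), 10928), -6) = Add(Add(70, 10928), -6) = Add(10998, -6) = 10992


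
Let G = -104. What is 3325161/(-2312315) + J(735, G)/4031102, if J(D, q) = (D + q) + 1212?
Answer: -13399801560877/9321177621130 ≈ -1.4376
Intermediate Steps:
J(D, q) = 1212 + D + q
3325161/(-2312315) + J(735, G)/4031102 = 3325161/(-2312315) + (1212 + 735 - 104)/4031102 = 3325161*(-1/2312315) + 1843*(1/4031102) = -3325161/2312315 + 1843/4031102 = -13399801560877/9321177621130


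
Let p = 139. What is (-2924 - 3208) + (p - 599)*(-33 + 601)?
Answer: -267412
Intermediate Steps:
(-2924 - 3208) + (p - 599)*(-33 + 601) = (-2924 - 3208) + (139 - 599)*(-33 + 601) = -6132 - 460*568 = -6132 - 261280 = -267412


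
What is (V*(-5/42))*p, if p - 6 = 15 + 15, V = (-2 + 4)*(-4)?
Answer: 240/7 ≈ 34.286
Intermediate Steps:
V = -8 (V = 2*(-4) = -8)
p = 36 (p = 6 + (15 + 15) = 6 + 30 = 36)
(V*(-5/42))*p = -(-40)/42*36 = -8*(-5/42)*36 = (20/21)*36 = 240/7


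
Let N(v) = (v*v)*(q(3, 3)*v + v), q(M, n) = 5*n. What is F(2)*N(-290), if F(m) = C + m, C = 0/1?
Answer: -780448000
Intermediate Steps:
C = 0 (C = 0*1 = 0)
F(m) = m (F(m) = 0 + m = m)
N(v) = 16*v³ (N(v) = (v*v)*((5*3)*v + v) = v²*(15*v + v) = v²*(16*v) = 16*v³)
F(2)*N(-290) = 2*(16*(-290)³) = 2*(16*(-24389000)) = 2*(-390224000) = -780448000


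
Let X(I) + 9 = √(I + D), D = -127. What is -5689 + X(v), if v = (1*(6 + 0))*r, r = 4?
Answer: -5698 + I*√103 ≈ -5698.0 + 10.149*I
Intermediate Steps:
v = 24 (v = (1*(6 + 0))*4 = (1*6)*4 = 6*4 = 24)
X(I) = -9 + √(-127 + I) (X(I) = -9 + √(I - 127) = -9 + √(-127 + I))
-5689 + X(v) = -5689 + (-9 + √(-127 + 24)) = -5689 + (-9 + √(-103)) = -5689 + (-9 + I*√103) = -5698 + I*√103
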